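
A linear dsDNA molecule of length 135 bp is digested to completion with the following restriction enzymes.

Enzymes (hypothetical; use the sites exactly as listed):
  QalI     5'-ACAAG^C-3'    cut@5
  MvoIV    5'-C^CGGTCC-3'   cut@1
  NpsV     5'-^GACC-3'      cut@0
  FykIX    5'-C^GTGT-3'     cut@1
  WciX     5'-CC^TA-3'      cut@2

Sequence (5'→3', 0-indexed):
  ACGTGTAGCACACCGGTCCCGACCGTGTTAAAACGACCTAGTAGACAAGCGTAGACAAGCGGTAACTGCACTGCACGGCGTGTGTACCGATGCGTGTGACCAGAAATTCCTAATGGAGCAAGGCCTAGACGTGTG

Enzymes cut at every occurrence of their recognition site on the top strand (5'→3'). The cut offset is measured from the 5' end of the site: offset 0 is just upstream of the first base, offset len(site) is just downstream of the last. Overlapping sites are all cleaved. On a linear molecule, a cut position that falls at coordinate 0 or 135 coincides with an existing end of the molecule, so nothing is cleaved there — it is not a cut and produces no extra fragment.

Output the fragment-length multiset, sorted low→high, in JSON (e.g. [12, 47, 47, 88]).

[2,4,4,4,5,5,7,10,10,11,11,13,14,15,20]

Per-enzyme occurrences:
  QalI (ACAAGC, off=5): starts [44, 54] → cuts [49, 59]
  MvoIV (CCGGTCC, off=1): starts [12] → cuts [13]
  NpsV (GACC, off=0): starts [20, 34, 97] → cuts [20, 34, 97]
  FykIX (CGTGT, off=1): starts [1, 23, 78, 92, 129] → cuts [2, 24, 79, 93, 130]
  WciX (CCTA, off=2): starts [36, 108, 123] → cuts [38, 110, 125]

All cut coordinates (distinct, sorted): [2, 13, 20, 24, 34, 38, 49, 59, 79, 93, 97, 110, 125, 130]

Fragment lengths:
  [0,2): 2 bp
  [2,13): 11 bp
  [13,20): 7 bp
  [20,24): 4 bp
  [24,34): 10 bp
  [34,38): 4 bp
  [38,49): 11 bp
  [49,59): 10 bp
  [59,79): 20 bp
  [79,93): 14 bp
  [93,97): 4 bp
  [97,110): 13 bp
  [110,125): 15 bp
  [125,130): 5 bp
  [130,135): 5 bp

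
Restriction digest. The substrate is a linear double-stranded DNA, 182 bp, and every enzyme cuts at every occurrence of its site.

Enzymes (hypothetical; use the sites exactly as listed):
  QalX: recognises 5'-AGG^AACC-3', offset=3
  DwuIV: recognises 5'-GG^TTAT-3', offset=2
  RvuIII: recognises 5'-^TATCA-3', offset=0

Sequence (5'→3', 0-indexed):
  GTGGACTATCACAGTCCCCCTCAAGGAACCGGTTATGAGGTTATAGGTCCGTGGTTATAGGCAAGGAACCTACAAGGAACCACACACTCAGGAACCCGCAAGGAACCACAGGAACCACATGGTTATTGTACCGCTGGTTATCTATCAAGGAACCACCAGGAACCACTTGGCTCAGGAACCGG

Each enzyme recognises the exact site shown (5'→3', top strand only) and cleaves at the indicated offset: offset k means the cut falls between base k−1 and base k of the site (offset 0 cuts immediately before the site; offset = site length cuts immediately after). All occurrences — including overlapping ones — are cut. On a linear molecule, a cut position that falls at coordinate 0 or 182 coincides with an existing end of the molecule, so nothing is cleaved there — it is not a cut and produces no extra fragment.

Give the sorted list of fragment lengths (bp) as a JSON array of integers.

Per-enzyme occurrences:
  QalX (AGGAACC, off=3): starts [23, 63, 74, 89, 100, 109, 147, 157, 173] → cuts [26, 66, 77, 92, 103, 112, 150, 160, 176]
  DwuIV (GGTTAT, off=2): starts [30, 38, 52, 120, 135] → cuts [32, 40, 54, 122, 137]
  RvuIII (TATCA, off=0): starts [6, 142] → cuts [6, 142]

Pooled cuts: [6, 26, 32, 40, 54, 66, 77, 92, 103, 112, 122, 137, 142, 150, 160, 176]

Fragment lengths:
  [0,6): 6 bp
  [6,26): 20 bp
  [26,32): 6 bp
  [32,40): 8 bp
  [40,54): 14 bp
  [54,66): 12 bp
  [66,77): 11 bp
  [77,92): 15 bp
  [92,103): 11 bp
  [103,112): 9 bp
  [112,122): 10 bp
  [122,137): 15 bp
  [137,142): 5 bp
  [142,150): 8 bp
  [150,160): 10 bp
  [160,176): 16 bp
  [176,182): 6 bp

[5,6,6,6,8,8,9,10,10,11,11,12,14,15,15,16,20]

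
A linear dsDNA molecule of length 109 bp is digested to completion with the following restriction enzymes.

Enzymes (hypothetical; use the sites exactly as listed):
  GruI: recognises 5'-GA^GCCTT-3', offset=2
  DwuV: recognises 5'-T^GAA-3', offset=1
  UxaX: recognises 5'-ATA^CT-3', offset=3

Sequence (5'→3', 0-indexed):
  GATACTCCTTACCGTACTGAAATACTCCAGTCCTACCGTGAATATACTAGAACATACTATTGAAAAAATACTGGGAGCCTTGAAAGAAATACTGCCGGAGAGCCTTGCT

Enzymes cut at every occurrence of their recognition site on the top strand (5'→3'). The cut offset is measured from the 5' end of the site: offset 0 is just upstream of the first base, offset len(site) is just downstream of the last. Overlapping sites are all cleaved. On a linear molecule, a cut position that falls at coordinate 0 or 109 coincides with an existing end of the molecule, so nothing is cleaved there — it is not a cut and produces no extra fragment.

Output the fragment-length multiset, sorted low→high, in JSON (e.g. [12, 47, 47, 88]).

[4,5,5,6,6,7,8,9,10,10,10,14,15]

Site scan:
  GruI GAGCCTT/2: at [74, 99] ⇒ [76, 101]
  DwuV TGAA/1: at [17, 38, 60, 80] ⇒ [18, 39, 61, 81]
  UxaX ATACT/3: at [1, 21, 43, 53, 67, 88] ⇒ [4, 24, 46, 56, 70, 91]

All cut coordinates (distinct, sorted): [4, 18, 24, 39, 46, 56, 61, 70, 76, 81, 91, 101]

Fragment lengths:
  [0,4): 4 bp
  [4,18): 14 bp
  [18,24): 6 bp
  [24,39): 15 bp
  [39,46): 7 bp
  [46,56): 10 bp
  [56,61): 5 bp
  [61,70): 9 bp
  [70,76): 6 bp
  [76,81): 5 bp
  [81,91): 10 bp
  [91,101): 10 bp
  [101,109): 8 bp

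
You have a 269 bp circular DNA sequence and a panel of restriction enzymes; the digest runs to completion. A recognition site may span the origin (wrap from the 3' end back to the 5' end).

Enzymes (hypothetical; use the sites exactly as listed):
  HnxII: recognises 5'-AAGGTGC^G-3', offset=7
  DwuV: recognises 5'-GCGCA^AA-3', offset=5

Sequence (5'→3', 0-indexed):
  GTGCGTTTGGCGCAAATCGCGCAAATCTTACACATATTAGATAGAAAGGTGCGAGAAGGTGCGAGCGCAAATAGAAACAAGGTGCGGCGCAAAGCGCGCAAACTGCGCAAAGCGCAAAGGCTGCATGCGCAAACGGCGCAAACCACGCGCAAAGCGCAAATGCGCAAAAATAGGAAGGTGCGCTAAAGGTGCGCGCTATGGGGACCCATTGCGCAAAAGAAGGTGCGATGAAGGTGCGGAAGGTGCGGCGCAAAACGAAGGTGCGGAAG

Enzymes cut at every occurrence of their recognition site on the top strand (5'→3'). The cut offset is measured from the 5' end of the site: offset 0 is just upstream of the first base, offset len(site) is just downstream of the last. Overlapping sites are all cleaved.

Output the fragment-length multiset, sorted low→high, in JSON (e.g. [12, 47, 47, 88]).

Scan for sites:
  HnxII AAGGTGCG/7: at [45, 55, 78, 174, 185, 219, 230, 239, 257, 266] ⇒ [4, 52, 62, 85, 181, 192, 226, 237, 246, 264]
  DwuV GCGCAAA/5: at [9, 18, 64, 86, 95, 104, 111, 126, 135, 146, 153, 161, 210, 247] ⇒ [14, 23, 69, 91, 100, 109, 116, 131, 140, 151, 158, 166, 215, 252]

All cut coordinates (distinct, sorted): [4, 14, 23, 52, 62, 69, 85, 91, 100, 109, 116, 131, 140, 151, 158, 166, 181, 192, 215, 226, 237, 246, 252, 264]

Fragment lengths:
  4→14: 10 bp
  14→23: 9 bp
  23→52: 29 bp
  52→62: 10 bp
  62→69: 7 bp
  69→85: 16 bp
  85→91: 6 bp
  91→100: 9 bp
  100→109: 9 bp
  109→116: 7 bp
  116→131: 15 bp
  131→140: 9 bp
  140→151: 11 bp
  151→158: 7 bp
  158→166: 8 bp
  166→181: 15 bp
  181→192: 11 bp
  192→215: 23 bp
  215→226: 11 bp
  226→237: 11 bp
  237→246: 9 bp
  246→252: 6 bp
  252→264: 12 bp
  264→4 (wrap): 269-264+4 = 9 bp

[6,6,7,7,7,8,9,9,9,9,9,9,10,10,11,11,11,11,12,15,15,16,23,29]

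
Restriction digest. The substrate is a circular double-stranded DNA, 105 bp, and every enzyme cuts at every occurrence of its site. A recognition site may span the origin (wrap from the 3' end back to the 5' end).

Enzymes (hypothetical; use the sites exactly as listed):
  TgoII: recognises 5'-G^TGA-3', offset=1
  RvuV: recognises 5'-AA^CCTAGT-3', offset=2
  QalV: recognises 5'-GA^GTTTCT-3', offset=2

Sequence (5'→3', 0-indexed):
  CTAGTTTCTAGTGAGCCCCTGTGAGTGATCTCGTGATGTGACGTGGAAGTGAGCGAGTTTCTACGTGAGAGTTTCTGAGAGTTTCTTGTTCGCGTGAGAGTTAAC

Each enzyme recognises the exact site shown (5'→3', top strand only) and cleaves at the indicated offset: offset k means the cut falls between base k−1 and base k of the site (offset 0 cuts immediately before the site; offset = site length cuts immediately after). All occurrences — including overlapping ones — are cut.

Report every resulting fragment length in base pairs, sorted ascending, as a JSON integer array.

Scan for sites:
  TgoII GTGA/1: at [10, 20, 24, 32, 37, 48, 64, 93] ⇒ [11, 21, 25, 33, 38, 49, 65, 94]
  RvuV AACCTAGT/2: at [102] ⇒ [104]
  QalV GAGTTTCT/2: at [54, 68, 78] ⇒ [56, 70, 80]

Pooled cuts: [11, 21, 25, 33, 38, 49, 56, 65, 70, 80, 94, 104]

Fragments:
  11→21: 10 bp
  21→25: 4 bp
  25→33: 8 bp
  33→38: 5 bp
  38→49: 11 bp
  49→56: 7 bp
  56→65: 9 bp
  65→70: 5 bp
  70→80: 10 bp
  80→94: 14 bp
  94→104: 10 bp
  104→11 (wrap): 105-104+11 = 12 bp

[4,5,5,7,8,9,10,10,10,11,12,14]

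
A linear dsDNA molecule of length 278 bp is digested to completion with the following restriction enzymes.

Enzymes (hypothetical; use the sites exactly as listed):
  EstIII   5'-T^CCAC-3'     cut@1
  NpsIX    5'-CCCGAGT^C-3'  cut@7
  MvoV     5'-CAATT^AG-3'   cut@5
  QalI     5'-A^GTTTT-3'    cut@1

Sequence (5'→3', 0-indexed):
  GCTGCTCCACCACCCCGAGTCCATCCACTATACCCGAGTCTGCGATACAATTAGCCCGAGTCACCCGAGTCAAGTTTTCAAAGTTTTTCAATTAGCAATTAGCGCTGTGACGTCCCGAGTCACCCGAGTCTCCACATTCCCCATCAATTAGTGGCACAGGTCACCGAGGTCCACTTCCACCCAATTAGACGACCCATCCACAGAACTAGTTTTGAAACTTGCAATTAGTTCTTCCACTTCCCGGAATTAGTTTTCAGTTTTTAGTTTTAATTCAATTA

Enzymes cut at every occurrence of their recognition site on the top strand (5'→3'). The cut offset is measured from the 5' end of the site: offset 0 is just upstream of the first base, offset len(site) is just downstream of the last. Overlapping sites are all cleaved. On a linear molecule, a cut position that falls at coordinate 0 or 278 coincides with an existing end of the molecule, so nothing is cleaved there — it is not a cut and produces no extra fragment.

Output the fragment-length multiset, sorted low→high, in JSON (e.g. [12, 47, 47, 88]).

Per-enzyme occurrences:
  EstIII (TCCAC, off=1): starts [5, 23, 130, 169, 175, 196, 232] → cuts [6, 24, 131, 170, 176, 197, 233]
  NpsIX (CCCGAGTC, off=7): starts [13, 32, 54, 63, 113, 122] → cuts [20, 39, 61, 70, 120, 129]
  MvoV (CAATTAG, off=5): starts [47, 88, 95, 144, 181, 221] → cuts [52, 93, 100, 149, 186, 226]
  QalI (AGTTTT, off=1): starts [72, 81, 207, 248, 255, 262] → cuts [73, 82, 208, 249, 256, 263]

Pooled cuts: [6, 20, 24, 39, 52, 61, 70, 73, 82, 93, 100, 120, 129, 131, 149, 170, 176, 186, 197, 208, 226, 233, 249, 256, 263]

Fragment lengths:
  [0,6): 6 bp
  [6,20): 14 bp
  [20,24): 4 bp
  [24,39): 15 bp
  [39,52): 13 bp
  [52,61): 9 bp
  [61,70): 9 bp
  [70,73): 3 bp
  [73,82): 9 bp
  [82,93): 11 bp
  [93,100): 7 bp
  [100,120): 20 bp
  [120,129): 9 bp
  [129,131): 2 bp
  [131,149): 18 bp
  [149,170): 21 bp
  [170,176): 6 bp
  [176,186): 10 bp
  [186,197): 11 bp
  [197,208): 11 bp
  [208,226): 18 bp
  [226,233): 7 bp
  [233,249): 16 bp
  [249,256): 7 bp
  [256,263): 7 bp
  [263,278): 15 bp

[2,3,4,6,6,7,7,7,7,9,9,9,9,10,11,11,11,13,14,15,15,16,18,18,20,21]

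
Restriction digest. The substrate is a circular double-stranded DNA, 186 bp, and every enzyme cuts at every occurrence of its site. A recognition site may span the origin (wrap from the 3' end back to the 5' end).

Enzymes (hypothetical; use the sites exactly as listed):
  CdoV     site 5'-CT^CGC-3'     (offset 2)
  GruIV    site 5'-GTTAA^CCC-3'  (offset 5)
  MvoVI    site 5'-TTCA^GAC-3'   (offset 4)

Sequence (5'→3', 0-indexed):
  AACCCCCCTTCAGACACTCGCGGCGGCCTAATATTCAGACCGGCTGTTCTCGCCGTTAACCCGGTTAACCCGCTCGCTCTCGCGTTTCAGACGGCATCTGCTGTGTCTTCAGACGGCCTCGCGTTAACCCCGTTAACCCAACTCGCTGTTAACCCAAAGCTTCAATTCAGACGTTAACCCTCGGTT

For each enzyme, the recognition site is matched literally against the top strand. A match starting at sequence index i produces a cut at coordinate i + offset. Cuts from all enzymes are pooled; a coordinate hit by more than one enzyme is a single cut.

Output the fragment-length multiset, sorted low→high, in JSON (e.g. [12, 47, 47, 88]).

Per-enzyme occurrences:
  CdoV CTCGC/2: at [16, 48, 72, 78, 117, 141] ⇒ [18, 50, 74, 80, 119, 143]
  GruIV GTTAACCC/5: at [54, 63, 122, 131, 147, 172, 183] ⇒ [2, 59, 68, 127, 136, 152, 177]
  MvoVI TTCAGAC/4: at [8, 33, 85, 107, 165] ⇒ [12, 37, 89, 111, 169]

All cut coordinates (distinct, sorted): [2, 12, 18, 37, 50, 59, 68, 74, 80, 89, 111, 119, 127, 136, 143, 152, 169, 177]

Fragment lengths:
  2→12: 10 bp
  12→18: 6 bp
  18→37: 19 bp
  37→50: 13 bp
  50→59: 9 bp
  59→68: 9 bp
  68→74: 6 bp
  74→80: 6 bp
  80→89: 9 bp
  89→111: 22 bp
  111→119: 8 bp
  119→127: 8 bp
  127→136: 9 bp
  136→143: 7 bp
  143→152: 9 bp
  152→169: 17 bp
  169→177: 8 bp
  177→2 (wrap): 186-177+2 = 11 bp

[6,6,6,7,8,8,8,9,9,9,9,9,10,11,13,17,19,22]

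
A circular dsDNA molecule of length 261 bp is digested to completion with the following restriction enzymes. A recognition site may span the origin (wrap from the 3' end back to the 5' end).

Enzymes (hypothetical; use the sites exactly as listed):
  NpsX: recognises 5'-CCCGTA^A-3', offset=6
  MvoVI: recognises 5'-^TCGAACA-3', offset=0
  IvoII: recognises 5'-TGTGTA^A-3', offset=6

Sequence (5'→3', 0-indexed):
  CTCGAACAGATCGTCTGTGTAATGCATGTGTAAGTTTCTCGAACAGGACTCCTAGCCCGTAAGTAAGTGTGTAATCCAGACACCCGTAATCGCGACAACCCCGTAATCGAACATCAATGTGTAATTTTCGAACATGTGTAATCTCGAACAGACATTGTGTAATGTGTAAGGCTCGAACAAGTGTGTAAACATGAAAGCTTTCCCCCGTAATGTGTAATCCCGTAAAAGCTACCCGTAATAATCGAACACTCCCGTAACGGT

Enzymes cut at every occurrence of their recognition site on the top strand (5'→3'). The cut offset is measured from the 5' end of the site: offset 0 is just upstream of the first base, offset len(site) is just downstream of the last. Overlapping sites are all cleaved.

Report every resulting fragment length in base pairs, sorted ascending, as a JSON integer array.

[1,3,4,4,4,6,6,7,7,8,11,12,13,13,15,15,15,17,17,18,20,22,23]

Scan for sites:
  NpsX (CCCGTAA, off=6): starts [55, 82, 99, 203, 218, 231, 250] → cuts [61, 88, 105, 209, 224, 237, 256]
  MvoVI (TCGAACA, off=0): starts [1, 38, 106, 127, 143, 172, 241] → cuts [1, 38, 106, 127, 143, 172, 241]
  IvoII (TGTGTAA, off=6): starts [15, 26, 67, 117, 134, 155, 162, 181, 210] → cuts [21, 32, 73, 123, 140, 161, 168, 187, 216]

All cut coordinates (distinct, sorted): [1, 21, 32, 38, 61, 73, 88, 105, 106, 123, 127, 140, 143, 161, 168, 172, 187, 209, 216, 224, 237, 241, 256]

Fragment lengths:
  1→21: 20 bp
  21→32: 11 bp
  32→38: 6 bp
  38→61: 23 bp
  61→73: 12 bp
  73→88: 15 bp
  88→105: 17 bp
  105→106: 1 bp
  106→123: 17 bp
  123→127: 4 bp
  127→140: 13 bp
  140→143: 3 bp
  143→161: 18 bp
  161→168: 7 bp
  168→172: 4 bp
  172→187: 15 bp
  187→209: 22 bp
  209→216: 7 bp
  216→224: 8 bp
  224→237: 13 bp
  237→241: 4 bp
  241→256: 15 bp
  256→1 (wrap): 261-256+1 = 6 bp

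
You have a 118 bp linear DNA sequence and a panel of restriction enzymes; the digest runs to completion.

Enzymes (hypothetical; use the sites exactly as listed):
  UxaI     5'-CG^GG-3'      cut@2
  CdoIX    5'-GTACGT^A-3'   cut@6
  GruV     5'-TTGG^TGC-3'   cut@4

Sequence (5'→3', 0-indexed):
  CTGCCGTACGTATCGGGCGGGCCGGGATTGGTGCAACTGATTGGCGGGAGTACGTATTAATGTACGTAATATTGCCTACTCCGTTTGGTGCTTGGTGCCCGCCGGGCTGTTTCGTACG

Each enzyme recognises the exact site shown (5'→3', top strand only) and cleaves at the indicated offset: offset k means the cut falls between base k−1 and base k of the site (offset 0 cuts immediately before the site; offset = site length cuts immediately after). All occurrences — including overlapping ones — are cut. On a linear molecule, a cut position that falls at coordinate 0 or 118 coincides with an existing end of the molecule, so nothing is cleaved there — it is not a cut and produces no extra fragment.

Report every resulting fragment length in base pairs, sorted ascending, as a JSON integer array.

[4,4,5,7,7,9,9,11,12,14,15,21]

Per-enzyme occurrences:
  UxaI CGGG/2: at [13, 17, 22, 44, 102] ⇒ [15, 19, 24, 46, 104]
  CdoIX GTACGTA/6: at [5, 49, 61] ⇒ [11, 55, 67]
  GruV TTGGTGC/4: at [27, 84, 91] ⇒ [31, 88, 95]

Pooled cuts: [11, 15, 19, 24, 31, 46, 55, 67, 88, 95, 104]

Fragment lengths:
  [0,11): 11 bp
  [11,15): 4 bp
  [15,19): 4 bp
  [19,24): 5 bp
  [24,31): 7 bp
  [31,46): 15 bp
  [46,55): 9 bp
  [55,67): 12 bp
  [67,88): 21 bp
  [88,95): 7 bp
  [95,104): 9 bp
  [104,118): 14 bp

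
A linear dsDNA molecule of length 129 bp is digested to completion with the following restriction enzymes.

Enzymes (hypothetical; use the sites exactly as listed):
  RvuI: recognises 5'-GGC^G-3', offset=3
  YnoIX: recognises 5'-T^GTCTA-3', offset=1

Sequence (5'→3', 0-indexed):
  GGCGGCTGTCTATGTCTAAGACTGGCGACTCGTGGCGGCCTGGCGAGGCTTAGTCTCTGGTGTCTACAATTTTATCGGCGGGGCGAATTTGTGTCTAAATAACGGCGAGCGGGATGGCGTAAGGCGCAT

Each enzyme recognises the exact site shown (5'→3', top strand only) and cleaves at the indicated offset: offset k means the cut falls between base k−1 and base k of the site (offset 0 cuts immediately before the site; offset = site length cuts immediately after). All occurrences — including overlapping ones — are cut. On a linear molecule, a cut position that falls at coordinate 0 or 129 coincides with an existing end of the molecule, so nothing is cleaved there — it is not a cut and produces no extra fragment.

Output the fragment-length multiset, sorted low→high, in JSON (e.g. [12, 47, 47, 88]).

[3,4,4,5,6,7,8,8,10,12,13,14,17,18]

Scan for sites:
  RvuI (GGCG, off=3): starts [0, 23, 33, 41, 76, 81, 103, 115, 122] → cuts [3, 26, 36, 44, 79, 84, 106, 118, 125]
  YnoIX (TGTCTA, off=1): starts [6, 12, 60, 91] → cuts [7, 13, 61, 92]

All cut coordinates (distinct, sorted): [3, 7, 13, 26, 36, 44, 61, 79, 84, 92, 106, 118, 125]

Fragments:
  [0,3): 3 bp
  [3,7): 4 bp
  [7,13): 6 bp
  [13,26): 13 bp
  [26,36): 10 bp
  [36,44): 8 bp
  [44,61): 17 bp
  [61,79): 18 bp
  [79,84): 5 bp
  [84,92): 8 bp
  [92,106): 14 bp
  [106,118): 12 bp
  [118,125): 7 bp
  [125,129): 4 bp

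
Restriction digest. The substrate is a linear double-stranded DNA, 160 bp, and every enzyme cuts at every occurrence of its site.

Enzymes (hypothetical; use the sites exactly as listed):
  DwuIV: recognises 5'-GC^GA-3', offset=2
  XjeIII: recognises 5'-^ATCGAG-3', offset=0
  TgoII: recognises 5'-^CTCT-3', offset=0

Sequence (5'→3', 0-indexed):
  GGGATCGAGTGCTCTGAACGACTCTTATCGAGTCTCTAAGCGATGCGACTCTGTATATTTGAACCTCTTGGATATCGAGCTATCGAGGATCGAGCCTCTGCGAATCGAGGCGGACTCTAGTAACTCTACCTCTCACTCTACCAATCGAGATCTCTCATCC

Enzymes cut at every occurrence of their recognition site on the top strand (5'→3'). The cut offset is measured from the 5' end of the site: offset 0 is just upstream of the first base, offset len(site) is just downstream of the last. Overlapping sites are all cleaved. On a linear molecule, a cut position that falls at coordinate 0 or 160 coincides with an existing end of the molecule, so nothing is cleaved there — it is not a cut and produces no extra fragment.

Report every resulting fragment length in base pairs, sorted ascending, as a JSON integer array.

[2,2,3,5,5,6,6,6,7,7,7,8,8,8,8,8,9,9,9,10,11,16]

Per-enzyme occurrences:
  DwuIV (GCGA, off=2): starts [39, 44, 99] → cuts [41, 46, 101]
  XjeIII (ATCGAG, off=0): starts [3, 26, 73, 81, 88, 103, 143] → cuts [3, 26, 73, 81, 88, 103, 143]
  TgoII (CTCT, off=0): starts [11, 21, 33, 48, 64, 95, 114, 123, 129, 135, 151] → cuts [11, 21, 33, 48, 64, 95, 114, 123, 129, 135, 151]

All cut coordinates (distinct, sorted): [3, 11, 21, 26, 33, 41, 46, 48, 64, 73, 81, 88, 95, 101, 103, 114, 123, 129, 135, 143, 151]

Fragment lengths:
  [0,3): 3 bp
  [3,11): 8 bp
  [11,21): 10 bp
  [21,26): 5 bp
  [26,33): 7 bp
  [33,41): 8 bp
  [41,46): 5 bp
  [46,48): 2 bp
  [48,64): 16 bp
  [64,73): 9 bp
  [73,81): 8 bp
  [81,88): 7 bp
  [88,95): 7 bp
  [95,101): 6 bp
  [101,103): 2 bp
  [103,114): 11 bp
  [114,123): 9 bp
  [123,129): 6 bp
  [129,135): 6 bp
  [135,143): 8 bp
  [143,151): 8 bp
  [151,160): 9 bp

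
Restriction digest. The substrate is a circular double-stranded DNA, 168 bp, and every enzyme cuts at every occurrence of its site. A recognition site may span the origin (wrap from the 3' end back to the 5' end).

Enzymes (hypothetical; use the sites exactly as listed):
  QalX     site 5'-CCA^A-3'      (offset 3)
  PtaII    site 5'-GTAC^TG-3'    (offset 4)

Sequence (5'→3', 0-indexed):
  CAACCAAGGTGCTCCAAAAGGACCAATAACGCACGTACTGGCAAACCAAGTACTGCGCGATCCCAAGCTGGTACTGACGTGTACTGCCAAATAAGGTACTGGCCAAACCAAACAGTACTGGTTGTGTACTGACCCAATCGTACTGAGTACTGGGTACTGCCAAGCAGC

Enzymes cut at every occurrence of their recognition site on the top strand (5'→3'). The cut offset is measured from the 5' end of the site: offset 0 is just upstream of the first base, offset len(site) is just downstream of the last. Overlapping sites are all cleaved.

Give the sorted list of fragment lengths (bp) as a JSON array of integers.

[4,5,5,5,5,6,7,7,7,7,8,8,9,9,10,10,10,10,11,12,13]

Per-enzyme occurrences:
  QalX CCAA/3: at [3, 13, 22, 45, 62, 86, 102, 107, 133, 159, 167] ⇒ [2, 6, 16, 25, 48, 65, 89, 105, 110, 136, 162]
  PtaII GTACTG/4: at [34, 49, 70, 80, 95, 114, 125, 139, 146, 153] ⇒ [38, 53, 74, 84, 99, 118, 129, 143, 150, 157]

All cut coordinates (distinct, sorted): [2, 6, 16, 25, 38, 48, 53, 65, 74, 84, 89, 99, 105, 110, 118, 129, 136, 143, 150, 157, 162]

Fragment lengths:
  2→6: 4 bp
  6→16: 10 bp
  16→25: 9 bp
  25→38: 13 bp
  38→48: 10 bp
  48→53: 5 bp
  53→65: 12 bp
  65→74: 9 bp
  74→84: 10 bp
  84→89: 5 bp
  89→99: 10 bp
  99→105: 6 bp
  105→110: 5 bp
  110→118: 8 bp
  118→129: 11 bp
  129→136: 7 bp
  136→143: 7 bp
  143→150: 7 bp
  150→157: 7 bp
  157→162: 5 bp
  162→2 (wrap): 168-162+2 = 8 bp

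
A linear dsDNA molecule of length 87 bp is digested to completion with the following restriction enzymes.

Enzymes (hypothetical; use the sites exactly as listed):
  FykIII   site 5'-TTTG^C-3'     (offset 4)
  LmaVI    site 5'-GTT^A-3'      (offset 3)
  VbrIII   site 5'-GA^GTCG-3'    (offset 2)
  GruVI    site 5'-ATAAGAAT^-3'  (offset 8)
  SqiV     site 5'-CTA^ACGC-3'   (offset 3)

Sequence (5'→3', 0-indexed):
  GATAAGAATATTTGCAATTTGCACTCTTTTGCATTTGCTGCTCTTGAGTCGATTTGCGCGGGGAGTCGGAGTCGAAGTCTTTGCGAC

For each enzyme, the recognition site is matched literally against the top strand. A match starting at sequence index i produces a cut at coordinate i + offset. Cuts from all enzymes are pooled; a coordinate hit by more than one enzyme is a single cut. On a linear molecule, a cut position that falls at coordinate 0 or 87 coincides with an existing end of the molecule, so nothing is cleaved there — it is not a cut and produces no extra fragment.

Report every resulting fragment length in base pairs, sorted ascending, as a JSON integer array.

[4,5,6,6,7,8,9,9,10,10,13]

Scan for sites:
  FykIII (TTTGC, off=4): starts [10, 17, 27, 33, 52, 79] → cuts [14, 21, 31, 37, 56, 83]
  LmaVI (GTTA, off=3): no sites
  VbrIII (GAGTCG, off=2): starts [45, 62, 68] → cuts [47, 64, 70]
  GruVI (ATAAGAAT, off=8): starts [1] → cuts [9]
  SqiV (CTAACGC, off=3): no sites

All cut coordinates (distinct, sorted): [9, 14, 21, 31, 37, 47, 56, 64, 70, 83]

Fragment lengths:
  [0,9): 9 bp
  [9,14): 5 bp
  [14,21): 7 bp
  [21,31): 10 bp
  [31,37): 6 bp
  [37,47): 10 bp
  [47,56): 9 bp
  [56,64): 8 bp
  [64,70): 6 bp
  [70,83): 13 bp
  [83,87): 4 bp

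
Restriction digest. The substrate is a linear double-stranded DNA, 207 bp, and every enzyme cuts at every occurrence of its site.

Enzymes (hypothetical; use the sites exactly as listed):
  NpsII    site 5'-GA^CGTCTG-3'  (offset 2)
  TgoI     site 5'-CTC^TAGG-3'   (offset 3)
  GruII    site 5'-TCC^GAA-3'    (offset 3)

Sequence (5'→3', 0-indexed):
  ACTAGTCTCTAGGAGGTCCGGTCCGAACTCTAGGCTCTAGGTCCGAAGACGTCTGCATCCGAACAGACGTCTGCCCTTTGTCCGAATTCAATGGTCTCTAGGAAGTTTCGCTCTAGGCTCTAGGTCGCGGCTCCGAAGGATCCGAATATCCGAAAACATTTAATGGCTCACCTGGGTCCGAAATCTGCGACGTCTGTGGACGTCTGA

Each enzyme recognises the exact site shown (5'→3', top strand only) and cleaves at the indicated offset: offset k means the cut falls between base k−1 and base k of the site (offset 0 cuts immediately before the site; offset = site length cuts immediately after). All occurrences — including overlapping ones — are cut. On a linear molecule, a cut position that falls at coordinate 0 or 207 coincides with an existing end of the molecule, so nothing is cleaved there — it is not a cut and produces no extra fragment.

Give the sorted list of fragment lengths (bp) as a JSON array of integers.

[5,6,7,7,7,7,7,8,9,9,10,11,11,14,15,15,15,16,28]

Site scan:
  NpsII (GACGTCTG, off=2): starts [47, 65, 188, 198] → cuts [49, 67, 190, 200]
  TgoI (CTCTAGG, off=3): starts [6, 27, 34, 95, 110, 117] → cuts [9, 30, 37, 98, 113, 120]
  GruII (TCCGAA, off=3): starts [21, 41, 57, 80, 131, 140, 148, 176] → cuts [24, 44, 60, 83, 134, 143, 151, 179]

Pooled cuts: [9, 24, 30, 37, 44, 49, 60, 67, 83, 98, 113, 120, 134, 143, 151, 179, 190, 200]

Fragments:
  [0,9): 9 bp
  [9,24): 15 bp
  [24,30): 6 bp
  [30,37): 7 bp
  [37,44): 7 bp
  [44,49): 5 bp
  [49,60): 11 bp
  [60,67): 7 bp
  [67,83): 16 bp
  [83,98): 15 bp
  [98,113): 15 bp
  [113,120): 7 bp
  [120,134): 14 bp
  [134,143): 9 bp
  [143,151): 8 bp
  [151,179): 28 bp
  [179,190): 11 bp
  [190,200): 10 bp
  [200,207): 7 bp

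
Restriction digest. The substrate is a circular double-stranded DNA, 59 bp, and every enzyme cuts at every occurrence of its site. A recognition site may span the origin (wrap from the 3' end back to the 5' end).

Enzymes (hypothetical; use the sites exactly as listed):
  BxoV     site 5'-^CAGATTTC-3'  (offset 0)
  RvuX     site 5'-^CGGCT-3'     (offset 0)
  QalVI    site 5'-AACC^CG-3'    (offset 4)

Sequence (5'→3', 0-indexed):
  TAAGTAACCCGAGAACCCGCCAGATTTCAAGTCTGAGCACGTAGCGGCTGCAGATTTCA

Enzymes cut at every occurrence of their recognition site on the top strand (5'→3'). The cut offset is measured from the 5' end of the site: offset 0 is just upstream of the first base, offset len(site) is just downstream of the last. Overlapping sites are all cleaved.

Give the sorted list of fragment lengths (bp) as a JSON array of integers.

Scan for sites:
  BxoV CAGATTTC/0: at [20, 50] ⇒ [20, 50]
  RvuX CGGCT/0: at [44] ⇒ [44]
  QalVI AACCCG/4: at [5, 13] ⇒ [9, 17]

All cut coordinates (distinct, sorted): [9, 17, 20, 44, 50]

Fragments:
  9→17: 8 bp
  17→20: 3 bp
  20→44: 24 bp
  44→50: 6 bp
  50→9 (wrap): 59-50+9 = 18 bp

[3,6,8,18,24]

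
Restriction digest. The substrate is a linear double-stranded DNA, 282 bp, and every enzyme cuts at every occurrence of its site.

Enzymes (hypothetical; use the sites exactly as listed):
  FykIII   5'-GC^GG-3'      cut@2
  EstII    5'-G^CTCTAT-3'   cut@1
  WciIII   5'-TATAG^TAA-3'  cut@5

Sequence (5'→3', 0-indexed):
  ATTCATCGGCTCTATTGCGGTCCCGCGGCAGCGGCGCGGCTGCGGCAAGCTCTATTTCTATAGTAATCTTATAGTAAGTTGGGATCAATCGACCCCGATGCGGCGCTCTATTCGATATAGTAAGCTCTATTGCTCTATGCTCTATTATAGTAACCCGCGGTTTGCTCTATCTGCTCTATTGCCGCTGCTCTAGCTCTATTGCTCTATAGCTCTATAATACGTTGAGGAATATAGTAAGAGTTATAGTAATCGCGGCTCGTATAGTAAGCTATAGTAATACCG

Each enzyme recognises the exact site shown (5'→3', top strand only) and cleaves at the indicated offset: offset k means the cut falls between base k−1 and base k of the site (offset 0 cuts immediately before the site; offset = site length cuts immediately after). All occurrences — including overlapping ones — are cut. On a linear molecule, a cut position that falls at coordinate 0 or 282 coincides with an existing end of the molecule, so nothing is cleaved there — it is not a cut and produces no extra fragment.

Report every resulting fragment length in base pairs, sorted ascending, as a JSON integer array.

[4,4,5,6,6,6,6,7,7,8,8,8,8,8,8,9,9,9,10,11,11,11,12,14,15,20,25,27]

Per-enzyme occurrences:
  FykIII GCGG/2: at [16, 24, 30, 35, 41, 99, 156, 251] ⇒ [18, 26, 32, 37, 43, 101, 158, 253]
  EstII GCTCTAT/1: at [8, 48, 104, 123, 131, 138, 163, 172, 192, 200, 208] ⇒ [9, 49, 105, 124, 132, 139, 164, 173, 193, 201, 209]
  WciIII TATAGTAA/5: at [58, 69, 115, 145, 229, 241, 259, 269] ⇒ [63, 74, 120, 150, 234, 246, 264, 274]

Pooled cuts: [9, 18, 26, 32, 37, 43, 49, 63, 74, 101, 105, 120, 124, 132, 139, 150, 158, 164, 173, 193, 201, 209, 234, 246, 253, 264, 274]

Fragments:
  [0,9): 9 bp
  [9,18): 9 bp
  [18,26): 8 bp
  [26,32): 6 bp
  [32,37): 5 bp
  [37,43): 6 bp
  [43,49): 6 bp
  [49,63): 14 bp
  [63,74): 11 bp
  [74,101): 27 bp
  [101,105): 4 bp
  [105,120): 15 bp
  [120,124): 4 bp
  [124,132): 8 bp
  [132,139): 7 bp
  [139,150): 11 bp
  [150,158): 8 bp
  [158,164): 6 bp
  [164,173): 9 bp
  [173,193): 20 bp
  [193,201): 8 bp
  [201,209): 8 bp
  [209,234): 25 bp
  [234,246): 12 bp
  [246,253): 7 bp
  [253,264): 11 bp
  [264,274): 10 bp
  [274,282): 8 bp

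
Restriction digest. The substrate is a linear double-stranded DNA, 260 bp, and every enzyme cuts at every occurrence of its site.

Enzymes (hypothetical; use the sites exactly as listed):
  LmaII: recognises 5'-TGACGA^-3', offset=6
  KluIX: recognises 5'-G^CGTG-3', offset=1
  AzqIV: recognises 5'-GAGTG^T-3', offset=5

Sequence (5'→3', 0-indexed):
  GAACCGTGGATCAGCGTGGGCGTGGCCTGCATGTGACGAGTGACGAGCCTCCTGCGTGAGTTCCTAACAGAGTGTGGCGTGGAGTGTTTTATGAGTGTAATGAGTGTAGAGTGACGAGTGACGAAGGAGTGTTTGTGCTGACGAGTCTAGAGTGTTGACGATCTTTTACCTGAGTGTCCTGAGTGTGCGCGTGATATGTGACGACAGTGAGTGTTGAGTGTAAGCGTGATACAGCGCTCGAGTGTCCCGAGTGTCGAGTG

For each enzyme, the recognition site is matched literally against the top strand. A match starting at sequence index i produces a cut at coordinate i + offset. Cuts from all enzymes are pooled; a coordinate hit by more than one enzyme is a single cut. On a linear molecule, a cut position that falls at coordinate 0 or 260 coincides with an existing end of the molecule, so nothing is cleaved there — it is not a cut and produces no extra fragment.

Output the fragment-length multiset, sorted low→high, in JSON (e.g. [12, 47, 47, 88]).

Site scan:
  LmaII (TGACGA, off=6): starts [33, 40, 111, 118, 138, 155, 198] → cuts [39, 46, 117, 124, 144, 161, 204]
  KluIX (GCGTG, off=1): starts [13, 19, 53, 76, 188, 223] → cuts [14, 20, 54, 77, 189, 224]
  AzqIV (GAGTGT, off=5): starts [69, 81, 92, 101, 126, 149, 171, 180, 208, 215, 239, 248] → cuts [74, 86, 97, 106, 131, 154, 176, 185, 213, 220, 244, 253]

Pooled cuts: [14, 20, 39, 46, 54, 74, 77, 86, 97, 106, 117, 124, 131, 144, 154, 161, 176, 185, 189, 204, 213, 220, 224, 244, 253]

Fragment lengths:
  [0,14): 14 bp
  [14,20): 6 bp
  [20,39): 19 bp
  [39,46): 7 bp
  [46,54): 8 bp
  [54,74): 20 bp
  [74,77): 3 bp
  [77,86): 9 bp
  [86,97): 11 bp
  [97,106): 9 bp
  [106,117): 11 bp
  [117,124): 7 bp
  [124,131): 7 bp
  [131,144): 13 bp
  [144,154): 10 bp
  [154,161): 7 bp
  [161,176): 15 bp
  [176,185): 9 bp
  [185,189): 4 bp
  [189,204): 15 bp
  [204,213): 9 bp
  [213,220): 7 bp
  [220,224): 4 bp
  [224,244): 20 bp
  [244,253): 9 bp
  [253,260): 7 bp

[3,4,4,6,7,7,7,7,7,7,8,9,9,9,9,9,10,11,11,13,14,15,15,19,20,20]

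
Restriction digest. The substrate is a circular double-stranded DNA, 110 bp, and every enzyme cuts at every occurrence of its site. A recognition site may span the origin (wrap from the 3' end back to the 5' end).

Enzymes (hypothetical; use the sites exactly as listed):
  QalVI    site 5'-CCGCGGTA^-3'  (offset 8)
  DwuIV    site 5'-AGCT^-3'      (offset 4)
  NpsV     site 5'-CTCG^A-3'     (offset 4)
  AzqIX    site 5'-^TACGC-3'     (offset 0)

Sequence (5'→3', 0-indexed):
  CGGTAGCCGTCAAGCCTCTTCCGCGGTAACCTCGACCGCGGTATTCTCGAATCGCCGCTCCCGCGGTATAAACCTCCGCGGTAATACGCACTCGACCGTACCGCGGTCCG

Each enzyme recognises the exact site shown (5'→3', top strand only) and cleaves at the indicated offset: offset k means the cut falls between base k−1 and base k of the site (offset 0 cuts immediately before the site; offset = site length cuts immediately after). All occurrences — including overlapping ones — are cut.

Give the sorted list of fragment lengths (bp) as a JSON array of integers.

[1,6,6,9,10,15,19,21,23]

Site scan:
  QalVI (CCGCGGTA, off=8): starts [20, 35, 60, 75, 107] → cuts [5, 28, 43, 68, 83]
  DwuIV (AGCT, off=4): no sites
  NpsV (CTCGA, off=4): starts [30, 45, 90] → cuts [34, 49, 94]
  AzqIX (TACGC, off=0): starts [84] → cuts [84]

All cut coordinates (distinct, sorted): [5, 28, 34, 43, 49, 68, 83, 84, 94]

Fragment lengths:
  5→28: 23 bp
  28→34: 6 bp
  34→43: 9 bp
  43→49: 6 bp
  49→68: 19 bp
  68→83: 15 bp
  83→84: 1 bp
  84→94: 10 bp
  94→5 (wrap): 110-94+5 = 21 bp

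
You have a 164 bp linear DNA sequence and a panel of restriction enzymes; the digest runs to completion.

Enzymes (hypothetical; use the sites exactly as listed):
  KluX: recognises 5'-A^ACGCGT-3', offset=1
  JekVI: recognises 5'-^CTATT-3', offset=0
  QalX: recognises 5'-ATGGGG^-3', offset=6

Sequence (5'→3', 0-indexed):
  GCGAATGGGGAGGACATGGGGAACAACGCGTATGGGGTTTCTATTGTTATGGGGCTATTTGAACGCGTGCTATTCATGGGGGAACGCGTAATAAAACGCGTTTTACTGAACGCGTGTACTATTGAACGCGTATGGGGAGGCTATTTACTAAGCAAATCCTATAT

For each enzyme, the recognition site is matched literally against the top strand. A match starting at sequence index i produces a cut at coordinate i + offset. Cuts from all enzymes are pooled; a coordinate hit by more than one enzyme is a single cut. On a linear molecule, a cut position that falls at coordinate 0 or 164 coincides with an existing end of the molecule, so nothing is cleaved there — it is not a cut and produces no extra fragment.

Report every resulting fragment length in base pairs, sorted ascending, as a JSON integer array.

Site scan:
  KluX (AACGCGT, off=1): starts [24, 61, 82, 94, 108, 124] → cuts [25, 62, 83, 95, 109, 125]
  JekVI (CTATT, off=0): starts [40, 54, 69, 118, 140] → cuts [40, 54, 69, 118, 140]
  QalX (ATGGGG, off=6): starts [4, 15, 31, 48, 75, 131] → cuts [10, 21, 37, 54, 81, 137]

Pooled cuts: [10, 21, 25, 37, 40, 54, 62, 69, 81, 83, 95, 109, 118, 125, 137, 140]

Fragments:
  [0,10): 10 bp
  [10,21): 11 bp
  [21,25): 4 bp
  [25,37): 12 bp
  [37,40): 3 bp
  [40,54): 14 bp
  [54,62): 8 bp
  [62,69): 7 bp
  [69,81): 12 bp
  [81,83): 2 bp
  [83,95): 12 bp
  [95,109): 14 bp
  [109,118): 9 bp
  [118,125): 7 bp
  [125,137): 12 bp
  [137,140): 3 bp
  [140,164): 24 bp

[2,3,3,4,7,7,8,9,10,11,12,12,12,12,14,14,24]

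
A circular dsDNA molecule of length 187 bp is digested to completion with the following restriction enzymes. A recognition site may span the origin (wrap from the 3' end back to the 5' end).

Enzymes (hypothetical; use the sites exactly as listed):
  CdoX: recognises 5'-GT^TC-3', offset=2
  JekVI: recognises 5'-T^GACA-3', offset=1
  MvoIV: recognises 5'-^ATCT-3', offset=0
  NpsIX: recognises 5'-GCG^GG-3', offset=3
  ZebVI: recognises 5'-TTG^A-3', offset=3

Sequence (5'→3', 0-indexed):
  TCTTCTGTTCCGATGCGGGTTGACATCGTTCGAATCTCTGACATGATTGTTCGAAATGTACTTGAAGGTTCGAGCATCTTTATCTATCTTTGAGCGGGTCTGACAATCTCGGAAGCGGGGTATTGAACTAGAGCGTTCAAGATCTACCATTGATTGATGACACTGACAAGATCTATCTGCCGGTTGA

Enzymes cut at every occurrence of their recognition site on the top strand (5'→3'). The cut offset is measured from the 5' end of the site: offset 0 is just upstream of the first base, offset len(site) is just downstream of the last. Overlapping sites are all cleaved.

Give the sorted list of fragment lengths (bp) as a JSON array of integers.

Site scan:
  CdoX GTTC/2: at [6, 27, 48, 67, 134] ⇒ [8, 29, 50, 69, 136]
  JekVI TGACA/1: at [20, 38, 100, 157, 163] ⇒ [21, 39, 101, 158, 164]
  MvoIV ATCT/0: at [33, 75, 81, 85, 105, 141, 170, 174, 186] ⇒ [33, 75, 81, 85, 105, 141, 170, 174, 186]
  NpsIX GCGGG/3: at [14, 93, 114] ⇒ [17, 96, 117]
  ZebVI TTGA/3: at [19, 61, 89, 122, 149, 153, 183] ⇒ [22, 64, 92, 125, 152, 156, 186]

Pooled cuts: [8, 17, 21, 22, 29, 33, 39, 50, 64, 69, 75, 81, 85, 92, 96, 101, 105, 117, 125, 136, 141, 152, 156, 158, 164, 170, 174, 186]

Fragment lengths:
  8→17: 9 bp
  17→21: 4 bp
  21→22: 1 bp
  22→29: 7 bp
  29→33: 4 bp
  33→39: 6 bp
  39→50: 11 bp
  50→64: 14 bp
  64→69: 5 bp
  69→75: 6 bp
  75→81: 6 bp
  81→85: 4 bp
  85→92: 7 bp
  92→96: 4 bp
  96→101: 5 bp
  101→105: 4 bp
  105→117: 12 bp
  117→125: 8 bp
  125→136: 11 bp
  136→141: 5 bp
  141→152: 11 bp
  152→156: 4 bp
  156→158: 2 bp
  158→164: 6 bp
  164→170: 6 bp
  170→174: 4 bp
  174→186: 12 bp
  186→8 (wrap): 187-186+8 = 9 bp

[1,2,4,4,4,4,4,4,4,5,5,5,6,6,6,6,6,7,7,8,9,9,11,11,11,12,12,14]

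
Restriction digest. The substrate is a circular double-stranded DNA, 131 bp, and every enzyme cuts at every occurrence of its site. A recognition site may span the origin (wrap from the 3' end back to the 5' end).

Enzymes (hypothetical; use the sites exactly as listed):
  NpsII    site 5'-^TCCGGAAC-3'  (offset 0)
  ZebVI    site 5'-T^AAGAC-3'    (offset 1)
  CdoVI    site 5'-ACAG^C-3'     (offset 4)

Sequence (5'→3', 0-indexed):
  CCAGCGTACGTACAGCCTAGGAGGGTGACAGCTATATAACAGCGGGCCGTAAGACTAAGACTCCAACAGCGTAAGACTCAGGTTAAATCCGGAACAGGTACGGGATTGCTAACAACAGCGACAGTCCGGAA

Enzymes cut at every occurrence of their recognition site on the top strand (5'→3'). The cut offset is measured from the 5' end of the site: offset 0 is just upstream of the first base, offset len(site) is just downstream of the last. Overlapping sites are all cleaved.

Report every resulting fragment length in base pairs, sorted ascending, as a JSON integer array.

Site scan:
  NpsII (TCCGGAAC, off=0): starts [87, 124] → cuts [87, 124]
  ZebVI (TAAGAC, off=1): starts [49, 55, 71] → cuts [50, 56, 72]
  CdoVI (ACAGC, off=4): starts [11, 27, 38, 65, 114] → cuts [15, 31, 42, 69, 118]

All cut coordinates (distinct, sorted): [15, 31, 42, 50, 56, 69, 72, 87, 118, 124]

Fragment lengths:
  15→31: 16 bp
  31→42: 11 bp
  42→50: 8 bp
  50→56: 6 bp
  56→69: 13 bp
  69→72: 3 bp
  72→87: 15 bp
  87→118: 31 bp
  118→124: 6 bp
  124→15 (wrap): 131-124+15 = 22 bp

[3,6,6,8,11,13,15,16,22,31]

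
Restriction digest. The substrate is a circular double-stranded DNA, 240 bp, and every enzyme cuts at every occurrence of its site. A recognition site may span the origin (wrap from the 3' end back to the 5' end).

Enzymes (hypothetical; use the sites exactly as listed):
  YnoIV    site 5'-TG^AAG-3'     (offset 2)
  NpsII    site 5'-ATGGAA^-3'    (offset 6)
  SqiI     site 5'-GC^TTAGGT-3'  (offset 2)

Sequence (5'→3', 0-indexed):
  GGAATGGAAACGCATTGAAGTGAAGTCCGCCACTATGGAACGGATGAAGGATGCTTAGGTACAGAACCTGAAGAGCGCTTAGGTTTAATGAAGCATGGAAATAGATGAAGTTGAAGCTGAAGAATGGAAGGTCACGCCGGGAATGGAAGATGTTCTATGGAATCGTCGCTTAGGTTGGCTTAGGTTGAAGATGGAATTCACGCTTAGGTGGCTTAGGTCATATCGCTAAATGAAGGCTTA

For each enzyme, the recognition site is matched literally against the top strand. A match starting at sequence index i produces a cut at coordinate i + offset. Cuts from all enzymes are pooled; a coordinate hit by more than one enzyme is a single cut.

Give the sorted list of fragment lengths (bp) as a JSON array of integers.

Per-enzyme occurrences:
  YnoIV TGAAG/2: at [15, 20, 44, 68, 88, 105, 111, 117, 185, 230] ⇒ [17, 22, 46, 70, 90, 107, 113, 119, 187, 232]
  NpsII ATGGAA/6: at [3, 34, 94, 123, 142, 156, 190] ⇒ [9, 40, 100, 129, 148, 162, 196]
  SqiI GCTTAGGT/2: at [52, 76, 167, 177, 201, 210] ⇒ [54, 78, 169, 179, 203, 212]

All cut coordinates (distinct, sorted): [9, 17, 22, 40, 46, 54, 70, 78, 90, 100, 107, 113, 119, 129, 148, 162, 169, 179, 187, 196, 203, 212, 232]

Fragment lengths:
  9→17: 8 bp
  17→22: 5 bp
  22→40: 18 bp
  40→46: 6 bp
  46→54: 8 bp
  54→70: 16 bp
  70→78: 8 bp
  78→90: 12 bp
  90→100: 10 bp
  100→107: 7 bp
  107→113: 6 bp
  113→119: 6 bp
  119→129: 10 bp
  129→148: 19 bp
  148→162: 14 bp
  162→169: 7 bp
  169→179: 10 bp
  179→187: 8 bp
  187→196: 9 bp
  196→203: 7 bp
  203→212: 9 bp
  212→232: 20 bp
  232→9 (wrap): 240-232+9 = 17 bp

[5,6,6,6,7,7,7,8,8,8,8,9,9,10,10,10,12,14,16,17,18,19,20]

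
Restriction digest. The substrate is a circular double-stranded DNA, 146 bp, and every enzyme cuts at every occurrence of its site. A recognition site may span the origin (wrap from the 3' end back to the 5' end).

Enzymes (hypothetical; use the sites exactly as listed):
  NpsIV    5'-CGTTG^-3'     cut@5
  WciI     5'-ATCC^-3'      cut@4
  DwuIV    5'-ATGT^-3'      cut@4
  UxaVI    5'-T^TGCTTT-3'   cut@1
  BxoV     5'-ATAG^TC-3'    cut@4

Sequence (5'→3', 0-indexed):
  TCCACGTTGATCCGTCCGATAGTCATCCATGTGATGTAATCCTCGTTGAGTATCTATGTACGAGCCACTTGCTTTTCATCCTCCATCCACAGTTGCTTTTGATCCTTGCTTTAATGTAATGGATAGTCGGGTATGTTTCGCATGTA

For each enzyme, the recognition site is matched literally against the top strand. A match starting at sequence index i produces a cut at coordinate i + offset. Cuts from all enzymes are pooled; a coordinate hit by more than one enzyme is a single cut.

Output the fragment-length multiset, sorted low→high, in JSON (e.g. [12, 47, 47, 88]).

Site scan:
  NpsIV (CGTTG, off=5): starts [4, 43] → cuts [9, 48]
  WciI (ATCC, off=4): starts [9, 24, 38, 77, 84, 101, 145] → cuts [3, 13, 28, 42, 81, 88, 105]
  DwuIV (ATGT, off=4): starts [28, 33, 55, 113, 132, 141] → cuts [32, 37, 59, 117, 136, 145]
  UxaVI (TTGCTTT, off=1): starts [68, 92, 105] → cuts [69, 93, 106]
  BxoV (ATAGTC, off=4): starts [18, 122] → cuts [22, 126]

All cut coordinates (distinct, sorted): [3, 9, 13, 22, 28, 32, 37, 42, 48, 59, 69, 81, 88, 93, 105, 106, 117, 126, 136, 145]

Fragment lengths:
  3→9: 6 bp
  9→13: 4 bp
  13→22: 9 bp
  22→28: 6 bp
  28→32: 4 bp
  32→37: 5 bp
  37→42: 5 bp
  42→48: 6 bp
  48→59: 11 bp
  59→69: 10 bp
  69→81: 12 bp
  81→88: 7 bp
  88→93: 5 bp
  93→105: 12 bp
  105→106: 1 bp
  106→117: 11 bp
  117→126: 9 bp
  126→136: 10 bp
  136→145: 9 bp
  145→3 (wrap): 146-145+3 = 4 bp

[1,4,4,4,5,5,5,6,6,6,7,9,9,9,10,10,11,11,12,12]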